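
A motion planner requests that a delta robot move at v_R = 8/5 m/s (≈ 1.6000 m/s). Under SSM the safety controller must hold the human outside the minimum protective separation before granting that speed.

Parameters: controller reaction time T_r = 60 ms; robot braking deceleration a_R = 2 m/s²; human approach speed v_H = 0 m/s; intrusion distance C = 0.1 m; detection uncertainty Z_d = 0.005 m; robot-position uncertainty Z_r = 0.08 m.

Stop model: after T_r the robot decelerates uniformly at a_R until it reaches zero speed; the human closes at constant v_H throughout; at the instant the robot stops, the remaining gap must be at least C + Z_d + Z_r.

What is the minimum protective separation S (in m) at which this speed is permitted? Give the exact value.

stop time T_s = (8/5)/2 = 0.8000 s
robot in T_r: 1.6000·0.0600 = 0.0960 m
robot covers 1.6000·0.8000 − ½·2.0000·0.8000² = 0.6400 m while stopping
human over T_r+T_s: 0.0000·(0.0600+0.8000) = 0.0000 m
margins: 0.1000+0.0050+0.0800 = 0.1850 m
S_min ≈ 0.0960+0.6400+0.0000+0.1850  ⇒  S_min = 921/1000 m

S_min = 921/1000 m = 0.9210 m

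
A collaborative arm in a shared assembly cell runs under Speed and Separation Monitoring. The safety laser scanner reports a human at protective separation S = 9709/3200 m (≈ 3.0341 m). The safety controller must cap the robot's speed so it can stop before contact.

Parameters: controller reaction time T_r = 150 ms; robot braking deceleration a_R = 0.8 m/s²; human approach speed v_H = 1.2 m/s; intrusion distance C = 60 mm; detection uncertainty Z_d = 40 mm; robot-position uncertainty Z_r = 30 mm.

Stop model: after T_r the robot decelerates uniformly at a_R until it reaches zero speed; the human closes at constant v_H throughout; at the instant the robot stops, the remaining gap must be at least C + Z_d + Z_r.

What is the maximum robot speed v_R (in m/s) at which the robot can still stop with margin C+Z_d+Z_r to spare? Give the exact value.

v_R_max = 23/20 m/s = 1.1500 m/s

collect terms ⇒ (5/8)·v_R² + (33/20)·v_R + (-8717/3200) = 0
  disc = (33/20)² − 4·(5/8)·(-8717/3200) = 61009/6400 ; √disc = 247/80
  v_R = (−(33/20) + 247/80) / (2·(5/8)) = 23/20 m/s
check:
T_s = v_R/a_R = (23/20)/(4/5) = 1.4375 s
robot in T_r: 1.1500·0.1500 = 0.1725 m
robot under decel: 1.1500²/(2·0.8000) = 0.8266 m
human over T_r+T_s: 1.2000·(0.1500+1.4375) = 1.9050 m
C+Z_d+Z_r = 0.0600+0.0400+0.0300 = 0.1300 m
sum ≈ 0.1725+0.8266+1.9050+0.1300 ≈ 3.0341 m = S ✓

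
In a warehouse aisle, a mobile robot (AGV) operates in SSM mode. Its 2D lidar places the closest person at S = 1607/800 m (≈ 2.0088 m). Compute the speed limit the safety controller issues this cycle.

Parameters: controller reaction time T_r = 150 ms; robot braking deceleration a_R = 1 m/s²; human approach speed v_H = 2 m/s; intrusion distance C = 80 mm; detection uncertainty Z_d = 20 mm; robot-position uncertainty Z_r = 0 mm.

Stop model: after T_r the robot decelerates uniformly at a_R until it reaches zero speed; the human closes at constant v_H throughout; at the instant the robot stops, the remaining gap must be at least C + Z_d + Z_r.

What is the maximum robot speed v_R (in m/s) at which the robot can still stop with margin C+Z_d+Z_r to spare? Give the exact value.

v_R_max = 13/20 m/s = 0.6500 m/s

at the boundary: (1/2)·v² + (43/20)·v + (-1287/800) = 0
  disc = (43/20)² − 4·(1/2)·(-1287/800) = 196/25 ; √disc = 14/5
  v_R = (−(43/20) + 14/5) / (2·(1/2)) = 13/20 m/s
check:
stop time T_s = (13/20)/1 = 0.6500 s
robot covers v_R·T_r = 0.6500·0.1500 = 0.0975 m before braking
robot under decel: 0.6500²/(2·1.0000) = 0.2112 m
person approaches 2.0000·(0.1500+0.6500) = 1.6000 m
margins: 0.0800+0.0200+0.0000 = 0.1000 m
sum ≈ 0.0975+0.2112+1.6000+0.1000 ≈ 2.0088 m = S ✓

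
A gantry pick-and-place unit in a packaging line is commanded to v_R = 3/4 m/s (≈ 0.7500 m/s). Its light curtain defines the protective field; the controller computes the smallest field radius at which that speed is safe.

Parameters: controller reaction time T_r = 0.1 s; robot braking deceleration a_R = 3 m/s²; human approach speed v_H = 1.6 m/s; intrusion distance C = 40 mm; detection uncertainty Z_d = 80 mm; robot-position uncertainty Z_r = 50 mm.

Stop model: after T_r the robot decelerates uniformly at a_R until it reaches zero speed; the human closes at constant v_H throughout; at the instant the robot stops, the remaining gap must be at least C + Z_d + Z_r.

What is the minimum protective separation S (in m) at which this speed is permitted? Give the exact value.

S_min = 719/800 m = 0.8988 m

braking lasts T_s = (3/4)/3 = 0.2500 s
reaction-phase robot travel = 0.7500·0.1000 = 0.0750 m
robot covers 0.7500·0.2500 − ½·3.0000·0.2500² = 0.0938 m while stopping
human closes 1.6000·0.3500 = 0.5600 m
margins: 0.0400+0.0800+0.0500 = 0.1700 m
S_min ≈ 0.0750+0.0938+0.5600+0.1700  ⇒  S_min = 719/800 m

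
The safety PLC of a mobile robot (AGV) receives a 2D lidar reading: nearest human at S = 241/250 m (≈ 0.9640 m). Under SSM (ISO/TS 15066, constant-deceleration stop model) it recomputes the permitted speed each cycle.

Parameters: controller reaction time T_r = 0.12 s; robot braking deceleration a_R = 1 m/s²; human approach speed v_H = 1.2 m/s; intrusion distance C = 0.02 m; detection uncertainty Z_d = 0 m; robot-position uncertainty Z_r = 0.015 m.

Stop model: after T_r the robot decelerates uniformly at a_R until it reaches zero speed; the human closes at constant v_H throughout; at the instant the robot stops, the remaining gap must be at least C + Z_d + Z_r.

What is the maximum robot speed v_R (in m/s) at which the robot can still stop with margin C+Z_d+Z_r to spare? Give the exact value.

v_R_max = 1/2 m/s = 0.5000 m/s

at the boundary: (1/2)·v² + (33/25)·v + (-157/200) = 0
  disc = (33/25)² − 4·(1/2)·(-157/200) = 8281/2500 ; √disc = 91/50
  v_R = (−(33/25) + 91/50) / (2·(1/2)) = 1/2 m/s
check:
stop time T_s = (1/2)/1 = 0.5000 s
robot covers v_R·T_r = 0.5000·0.1200 = 0.0600 m before braking
robot under decel: 0.5000²/(2·1.0000) = 0.1250 m
human closes 1.2000·0.6200 = 0.7440 m
margins: 0.0200+0.0000+0.0150 = 0.0350 m
sum ≈ 0.0600+0.1250+0.7440+0.0350 ≈ 0.9640 m = S ✓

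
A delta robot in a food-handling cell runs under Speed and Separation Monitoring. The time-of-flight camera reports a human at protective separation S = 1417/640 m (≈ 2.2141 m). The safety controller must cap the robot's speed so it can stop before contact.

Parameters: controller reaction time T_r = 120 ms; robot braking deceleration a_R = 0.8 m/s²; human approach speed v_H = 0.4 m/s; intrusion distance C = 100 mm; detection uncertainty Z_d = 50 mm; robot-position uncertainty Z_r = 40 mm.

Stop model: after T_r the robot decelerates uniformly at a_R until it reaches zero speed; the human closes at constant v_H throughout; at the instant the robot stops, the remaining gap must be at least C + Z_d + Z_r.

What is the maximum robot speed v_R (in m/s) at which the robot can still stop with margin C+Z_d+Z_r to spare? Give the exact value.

at the boundary: (5/8)·v² + (31/50)·v + (-31617/16000) = 0
  disc = (31/50)² − 4·(5/8)·(-31617/16000) = 851929/160000 ; √disc = 923/400
  v_R = (−(31/50) + 923/400) / (2·(5/8)) = 27/20 m/s
check:
T_s = v_R/a_R = (27/20)/(4/5) = 1.6875 s
robot in T_r: 1.3500·0.1200 = 0.1620 m
robot covers 1.3500·1.6875 − ½·0.8000·1.6875² = 1.1391 m while stopping
person approaches 0.4000·(0.1200+1.6875) = 0.7230 m
margins: 0.1000+0.0500+0.0400 = 0.1900 m
sum ≈ 0.1620+1.1391+0.7230+0.1900 ≈ 2.2141 m = S ✓

v_R_max = 27/20 m/s = 1.3500 m/s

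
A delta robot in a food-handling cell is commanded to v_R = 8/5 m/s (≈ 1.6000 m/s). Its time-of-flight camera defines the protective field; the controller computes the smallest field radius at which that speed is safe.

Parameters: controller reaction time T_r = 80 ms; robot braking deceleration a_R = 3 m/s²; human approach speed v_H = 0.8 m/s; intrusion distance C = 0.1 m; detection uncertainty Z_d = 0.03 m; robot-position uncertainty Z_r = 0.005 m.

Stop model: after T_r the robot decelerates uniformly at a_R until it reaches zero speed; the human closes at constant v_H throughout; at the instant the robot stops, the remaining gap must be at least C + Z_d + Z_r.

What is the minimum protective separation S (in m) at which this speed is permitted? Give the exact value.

S_min = 3541/3000 m = 1.1803 m

stop time T_s = (8/5)/3 = 0.5333 s
robot covers v_R·T_r = 1.6000·0.0800 = 0.1280 m before braking
braking distance = 1.6000²/(2·3.0000) = 0.4267 m
human closes 0.8000·0.6133 = 0.4907 m
residual clearance needed = 0.1000+0.0300+0.0050 = 0.1350 m
S_min ≈ 0.1280+0.4267+0.4907+0.1350  ⇒  S_min = 3541/3000 m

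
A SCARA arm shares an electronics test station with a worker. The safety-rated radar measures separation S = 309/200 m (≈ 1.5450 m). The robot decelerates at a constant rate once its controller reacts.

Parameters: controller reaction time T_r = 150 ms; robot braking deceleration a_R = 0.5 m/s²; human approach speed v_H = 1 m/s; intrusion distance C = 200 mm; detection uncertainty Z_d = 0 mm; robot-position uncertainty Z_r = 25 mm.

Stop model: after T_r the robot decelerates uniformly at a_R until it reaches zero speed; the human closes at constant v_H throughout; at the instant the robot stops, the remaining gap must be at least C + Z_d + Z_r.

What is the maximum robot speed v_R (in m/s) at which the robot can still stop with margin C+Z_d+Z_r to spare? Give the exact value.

v_R_max = 9/20 m/s = 0.4500 m/s

collect terms ⇒ (1)·v_R² + (43/20)·v_R + (-117/100) = 0
  disc = (43/20)² − 4·(1)·(-117/100) = 3721/400 ; √disc = 61/20
  v_R = (−(43/20) + 61/20) / (2·(1)) = 9/20 m/s
check:
stop time T_s = (9/20)/(1/2) = 0.9000 s
robot covers v_R·T_r = 0.4500·0.1500 = 0.0675 m before braking
braking distance = 0.4500²/(2·0.5000) = 0.2025 m
human over T_r+T_s: 1.0000·(0.1500+0.9000) = 1.0500 m
C+Z_d+Z_r = 0.2000+0.0000+0.0250 = 0.2250 m
sum ≈ 0.0675+0.2025+1.0500+0.2250 ≈ 1.5450 m = S ✓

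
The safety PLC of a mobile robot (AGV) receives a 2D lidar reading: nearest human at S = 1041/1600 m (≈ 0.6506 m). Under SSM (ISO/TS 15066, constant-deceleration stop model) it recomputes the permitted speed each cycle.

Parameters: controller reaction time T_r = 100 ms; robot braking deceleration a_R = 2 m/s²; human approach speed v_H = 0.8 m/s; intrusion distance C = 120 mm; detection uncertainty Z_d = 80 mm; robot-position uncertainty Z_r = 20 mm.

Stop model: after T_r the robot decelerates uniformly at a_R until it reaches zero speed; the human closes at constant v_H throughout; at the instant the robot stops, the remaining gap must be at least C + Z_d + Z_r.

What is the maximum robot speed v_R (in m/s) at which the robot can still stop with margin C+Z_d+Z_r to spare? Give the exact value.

v_R_max = 11/20 m/s = 0.5500 m/s

at the boundary: (1/4)·v² + (1/2)·v + (-561/1600) = 0
  disc = (1/2)² − 4·(1/4)·(-561/1600) = 961/1600 ; √disc = 31/40
  v_R = (−(1/2) + 31/40) / (2·(1/4)) = 11/20 m/s
check:
braking lasts T_s = (11/20)/2 = 0.2750 s
robot covers v_R·T_r = 0.5500·0.1000 = 0.0550 m before braking
braking distance = 0.5500²/(2·2.0000) = 0.0756 m
human over T_r+T_s: 0.8000·(0.1000+0.2750) = 0.3000 m
margins: 0.1200+0.0800+0.0200 = 0.2200 m
sum ≈ 0.0550+0.0756+0.3000+0.2200 ≈ 0.6506 m = S ✓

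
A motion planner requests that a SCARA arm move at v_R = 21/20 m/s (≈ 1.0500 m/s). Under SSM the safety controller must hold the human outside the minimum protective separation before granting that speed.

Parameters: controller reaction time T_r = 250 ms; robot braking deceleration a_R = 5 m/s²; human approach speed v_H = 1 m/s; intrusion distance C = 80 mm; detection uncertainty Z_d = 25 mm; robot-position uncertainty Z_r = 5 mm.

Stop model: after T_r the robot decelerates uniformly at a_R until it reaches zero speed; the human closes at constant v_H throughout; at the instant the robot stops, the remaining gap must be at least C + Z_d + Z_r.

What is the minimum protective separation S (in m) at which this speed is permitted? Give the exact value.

S_min = 3771/4000 m = 0.9427 m

stop time T_s = (21/20)/5 = 0.2100 s
robot in T_r: 1.0500·0.2500 = 0.2625 m
robot covers 1.0500·0.2100 − ½·5.0000·0.2100² = 0.1103 m while stopping
human closes 1.0000·0.4600 = 0.4600 m
residual clearance needed = 0.0800+0.0250+0.0050 = 0.1100 m
S_min ≈ 0.2625+0.1103+0.4600+0.1100  ⇒  S_min = 3771/4000 m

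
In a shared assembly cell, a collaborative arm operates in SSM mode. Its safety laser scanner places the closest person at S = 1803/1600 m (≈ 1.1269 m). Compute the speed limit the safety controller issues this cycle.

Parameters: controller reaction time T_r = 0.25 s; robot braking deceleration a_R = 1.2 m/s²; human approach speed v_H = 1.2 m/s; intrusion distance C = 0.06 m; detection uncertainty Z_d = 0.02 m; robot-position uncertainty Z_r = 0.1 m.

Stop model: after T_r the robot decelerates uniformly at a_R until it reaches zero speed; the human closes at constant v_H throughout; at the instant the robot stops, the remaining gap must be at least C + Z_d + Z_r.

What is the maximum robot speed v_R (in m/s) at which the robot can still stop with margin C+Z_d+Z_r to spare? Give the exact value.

v_R_max = 9/20 m/s = 0.4500 m/s

collect terms ⇒ (5/12)·v_R² + (5/4)·v_R + (-207/320) = 0
  disc = (5/4)² − 4·(5/12)·(-207/320) = 169/64 ; √disc = 13/8
  v_R = (−(5/4) + 13/8) / (2·(5/12)) = 9/20 m/s
check:
stop time T_s = (9/20)/(6/5) = 0.3750 s
reaction-phase robot travel = 0.4500·0.2500 = 0.1125 m
robot under decel: 0.4500²/(2·1.2000) = 0.0844 m
human closes 1.2000·0.6250 = 0.7500 m
residual clearance needed = 0.0600+0.0200+0.1000 = 0.1800 m
sum ≈ 0.1125+0.0844+0.7500+0.1800 ≈ 1.1269 m = S ✓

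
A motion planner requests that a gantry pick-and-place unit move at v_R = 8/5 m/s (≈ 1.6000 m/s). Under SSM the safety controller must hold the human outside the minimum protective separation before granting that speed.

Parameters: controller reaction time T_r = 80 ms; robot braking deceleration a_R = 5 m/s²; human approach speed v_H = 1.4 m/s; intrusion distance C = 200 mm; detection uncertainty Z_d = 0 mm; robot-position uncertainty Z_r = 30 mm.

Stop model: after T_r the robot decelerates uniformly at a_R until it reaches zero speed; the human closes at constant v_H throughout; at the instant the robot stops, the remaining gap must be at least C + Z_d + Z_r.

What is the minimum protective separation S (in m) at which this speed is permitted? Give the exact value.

braking lasts T_s = (8/5)/5 = 0.3200 s
robot covers v_R·T_r = 1.6000·0.0800 = 0.1280 m before braking
braking distance = 1.6000²/(2·5.0000) = 0.2560 m
human closes 1.4000·0.4000 = 0.5600 m
residual clearance needed = 0.2000+0.0000+0.0300 = 0.2300 m
S_min ≈ 0.1280+0.2560+0.5600+0.2300  ⇒  S_min = 587/500 m

S_min = 587/500 m = 1.1740 m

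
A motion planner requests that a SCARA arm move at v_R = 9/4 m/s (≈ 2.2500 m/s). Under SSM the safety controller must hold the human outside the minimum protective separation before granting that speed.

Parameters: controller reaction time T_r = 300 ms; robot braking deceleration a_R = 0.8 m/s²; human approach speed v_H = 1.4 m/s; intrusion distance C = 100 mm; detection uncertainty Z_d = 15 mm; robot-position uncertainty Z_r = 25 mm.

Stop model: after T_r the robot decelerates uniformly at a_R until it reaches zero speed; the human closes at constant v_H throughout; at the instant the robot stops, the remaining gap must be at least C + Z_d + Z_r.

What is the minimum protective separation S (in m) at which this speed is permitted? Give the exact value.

S_min = 26677/3200 m = 8.3366 m

stop time T_s = (9/4)/(4/5) = 2.8125 s
robot covers v_R·T_r = 2.2500·0.3000 = 0.6750 m before braking
robot under decel: 2.2500²/(2·0.8000) = 3.1641 m
person approaches 1.4000·(0.3000+2.8125) = 4.3575 m
C+Z_d+Z_r = 0.1000+0.0150+0.0250 = 0.1400 m
S_min ≈ 0.6750+3.1641+4.3575+0.1400  ⇒  S_min = 26677/3200 m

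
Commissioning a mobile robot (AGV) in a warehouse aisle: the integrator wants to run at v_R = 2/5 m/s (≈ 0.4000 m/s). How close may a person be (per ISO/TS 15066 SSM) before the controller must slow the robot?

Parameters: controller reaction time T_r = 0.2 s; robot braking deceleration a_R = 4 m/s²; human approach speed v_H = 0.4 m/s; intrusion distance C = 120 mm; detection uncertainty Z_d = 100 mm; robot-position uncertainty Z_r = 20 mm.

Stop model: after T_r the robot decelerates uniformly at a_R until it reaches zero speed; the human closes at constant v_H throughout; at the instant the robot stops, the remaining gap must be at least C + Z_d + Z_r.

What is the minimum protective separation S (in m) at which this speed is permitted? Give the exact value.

T_s = v_R/a_R = (2/5)/4 = 0.1000 s
robot covers v_R·T_r = 0.4000·0.2000 = 0.0800 m before braking
braking distance = 0.4000²/(2·4.0000) = 0.0200 m
human over T_r+T_s: 0.4000·(0.2000+0.1000) = 0.1200 m
residual clearance needed = 0.1200+0.1000+0.0200 = 0.2400 m
S_min ≈ 0.0800+0.0200+0.1200+0.2400  ⇒  S_min = 23/50 m

S_min = 23/50 m = 0.4600 m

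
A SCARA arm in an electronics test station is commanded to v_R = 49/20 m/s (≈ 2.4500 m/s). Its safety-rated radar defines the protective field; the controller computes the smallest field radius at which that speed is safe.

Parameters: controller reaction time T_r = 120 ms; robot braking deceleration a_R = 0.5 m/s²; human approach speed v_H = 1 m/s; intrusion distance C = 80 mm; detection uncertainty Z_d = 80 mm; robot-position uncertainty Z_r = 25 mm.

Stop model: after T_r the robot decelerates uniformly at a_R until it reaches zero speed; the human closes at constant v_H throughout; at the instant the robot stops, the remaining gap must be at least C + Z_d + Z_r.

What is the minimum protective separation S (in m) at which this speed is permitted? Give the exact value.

T_s = v_R/a_R = (49/20)/(1/2) = 4.9000 s
robot covers v_R·T_r = 2.4500·0.1200 = 0.2940 m before braking
braking distance = 2.4500²/(2·0.5000) = 6.0025 m
person approaches 1.0000·(0.1200+4.9000) = 5.0200 m
margins: 0.0800+0.0800+0.0250 = 0.1850 m
S_min ≈ 0.2940+6.0025+5.0200+0.1850  ⇒  S_min = 23003/2000 m

S_min = 23003/2000 m = 11.5015 m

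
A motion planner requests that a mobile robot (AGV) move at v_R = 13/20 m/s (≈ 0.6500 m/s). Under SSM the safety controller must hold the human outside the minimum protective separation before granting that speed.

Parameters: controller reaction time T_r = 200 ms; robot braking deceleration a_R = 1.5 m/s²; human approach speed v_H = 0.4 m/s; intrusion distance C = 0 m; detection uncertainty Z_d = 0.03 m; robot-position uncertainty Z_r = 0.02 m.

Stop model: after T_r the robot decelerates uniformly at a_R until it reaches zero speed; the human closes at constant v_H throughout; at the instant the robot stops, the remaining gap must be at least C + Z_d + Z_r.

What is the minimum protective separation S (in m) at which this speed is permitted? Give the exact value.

stop time T_s = (13/20)/(3/2) = 0.4333 s
reaction-phase robot travel = 0.6500·0.2000 = 0.1300 m
braking distance = 0.6500²/(2·1.5000) = 0.1408 m
person approaches 0.4000·(0.2000+0.4333) = 0.2533 m
C+Z_d+Z_r = 0.0000+0.0300+0.0200 = 0.0500 m
S_min ≈ 0.1300+0.1408+0.2533+0.0500  ⇒  S_min = 689/1200 m

S_min = 689/1200 m = 0.5742 m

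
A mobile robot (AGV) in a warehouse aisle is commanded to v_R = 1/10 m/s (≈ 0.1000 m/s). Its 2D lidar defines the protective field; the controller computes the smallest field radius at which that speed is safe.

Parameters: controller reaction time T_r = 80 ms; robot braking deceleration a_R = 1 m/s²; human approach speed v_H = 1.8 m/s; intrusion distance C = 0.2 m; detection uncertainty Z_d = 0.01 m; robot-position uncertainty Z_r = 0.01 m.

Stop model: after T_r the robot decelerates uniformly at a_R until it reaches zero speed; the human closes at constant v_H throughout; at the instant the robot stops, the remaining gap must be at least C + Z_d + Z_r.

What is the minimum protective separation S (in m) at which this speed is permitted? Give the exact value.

T_s = v_R/a_R = (1/10)/1 = 0.1000 s
robot in T_r: 0.1000·0.0800 = 0.0080 m
robot under decel: 0.1000²/(2·1.0000) = 0.0050 m
human over T_r+T_s: 1.8000·(0.0800+0.1000) = 0.3240 m
C+Z_d+Z_r = 0.2000+0.0100+0.0100 = 0.2200 m
S_min ≈ 0.0080+0.0050+0.3240+0.2200  ⇒  S_min = 557/1000 m

S_min = 557/1000 m = 0.5570 m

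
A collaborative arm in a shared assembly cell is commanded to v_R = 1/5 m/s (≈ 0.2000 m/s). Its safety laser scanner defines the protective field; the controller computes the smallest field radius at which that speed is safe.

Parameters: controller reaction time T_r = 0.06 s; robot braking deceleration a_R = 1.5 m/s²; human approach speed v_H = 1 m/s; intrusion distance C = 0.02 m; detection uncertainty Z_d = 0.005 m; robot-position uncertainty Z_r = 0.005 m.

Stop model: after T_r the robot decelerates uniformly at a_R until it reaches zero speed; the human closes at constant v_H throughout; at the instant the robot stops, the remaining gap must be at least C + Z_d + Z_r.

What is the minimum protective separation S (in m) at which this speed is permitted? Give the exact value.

T_s = v_R/a_R = (1/5)/(3/2) = 0.1333 s
reaction-phase robot travel = 0.2000·0.0600 = 0.0120 m
robot under decel: 0.2000²/(2·1.5000) = 0.0133 m
human closes 1.0000·0.1933 = 0.1933 m
residual clearance needed = 0.0200+0.0050+0.0050 = 0.0300 m
S_min ≈ 0.0120+0.0133+0.1933+0.0300  ⇒  S_min = 373/1500 m

S_min = 373/1500 m = 0.2487 m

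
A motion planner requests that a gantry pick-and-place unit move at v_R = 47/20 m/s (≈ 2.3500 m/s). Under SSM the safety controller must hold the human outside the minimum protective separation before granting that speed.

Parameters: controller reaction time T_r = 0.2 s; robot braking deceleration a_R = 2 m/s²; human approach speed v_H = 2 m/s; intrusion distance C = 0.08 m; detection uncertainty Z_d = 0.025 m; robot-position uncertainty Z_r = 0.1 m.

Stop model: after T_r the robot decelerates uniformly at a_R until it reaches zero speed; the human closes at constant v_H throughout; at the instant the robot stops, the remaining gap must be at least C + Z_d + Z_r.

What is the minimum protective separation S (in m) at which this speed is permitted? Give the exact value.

T_s = v_R/a_R = (47/20)/2 = 1.1750 s
robot in T_r: 2.3500·0.2000 = 0.4700 m
robot under decel: 2.3500²/(2·2.0000) = 1.3806 m
person approaches 2.0000·(0.2000+1.1750) = 2.7500 m
margins: 0.0800+0.0250+0.1000 = 0.2050 m
S_min ≈ 0.4700+1.3806+2.7500+0.2050  ⇒  S_min = 7689/1600 m

S_min = 7689/1600 m = 4.8056 m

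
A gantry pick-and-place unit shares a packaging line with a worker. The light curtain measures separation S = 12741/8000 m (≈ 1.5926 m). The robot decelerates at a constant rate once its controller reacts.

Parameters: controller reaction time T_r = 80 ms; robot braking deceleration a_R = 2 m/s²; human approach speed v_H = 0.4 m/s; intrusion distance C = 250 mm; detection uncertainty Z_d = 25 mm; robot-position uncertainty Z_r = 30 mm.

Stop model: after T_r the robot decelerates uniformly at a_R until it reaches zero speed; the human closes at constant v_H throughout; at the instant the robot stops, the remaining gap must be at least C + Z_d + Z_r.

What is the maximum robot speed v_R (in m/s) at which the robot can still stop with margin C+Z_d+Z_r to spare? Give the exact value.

v_R_max = 7/4 m/s = 1.7500 m/s

at the boundary: (1/4)·v² + (7/25)·v + (-2009/1600) = 0
  disc = (7/25)² − 4·(1/4)·(-2009/1600) = 53361/40000 ; √disc = 231/200
  v_R = (−(7/25) + 231/200) / (2·(1/4)) = 7/4 m/s
check:
stop time T_s = (7/4)/2 = 0.8750 s
robot covers v_R·T_r = 1.7500·0.0800 = 0.1400 m before braking
robot covers 1.7500·0.8750 − ½·2.0000·0.8750² = 0.7656 m while stopping
human over T_r+T_s: 0.4000·(0.0800+0.8750) = 0.3820 m
C+Z_d+Z_r = 0.2500+0.0250+0.0300 = 0.3050 m
sum ≈ 0.1400+0.7656+0.3820+0.3050 ≈ 1.5926 m = S ✓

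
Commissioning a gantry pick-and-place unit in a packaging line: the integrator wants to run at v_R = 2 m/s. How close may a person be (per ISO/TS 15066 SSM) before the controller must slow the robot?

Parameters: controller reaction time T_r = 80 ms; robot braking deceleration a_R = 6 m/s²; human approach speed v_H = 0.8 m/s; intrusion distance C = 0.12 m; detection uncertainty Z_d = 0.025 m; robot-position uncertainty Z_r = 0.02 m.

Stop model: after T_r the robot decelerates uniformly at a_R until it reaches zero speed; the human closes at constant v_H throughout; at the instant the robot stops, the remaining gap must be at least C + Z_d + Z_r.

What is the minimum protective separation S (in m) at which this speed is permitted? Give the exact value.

braking lasts T_s = 2/6 = 0.3333 s
reaction-phase robot travel = 2.0000·0.0800 = 0.1600 m
braking distance = 2.0000²/(2·6.0000) = 0.3333 m
person approaches 0.8000·(0.0800+0.3333) = 0.3307 m
margins: 0.1200+0.0250+0.0200 = 0.1650 m
S_min ≈ 0.1600+0.3333+0.3307+0.1650  ⇒  S_min = 989/1000 m

S_min = 989/1000 m = 0.9890 m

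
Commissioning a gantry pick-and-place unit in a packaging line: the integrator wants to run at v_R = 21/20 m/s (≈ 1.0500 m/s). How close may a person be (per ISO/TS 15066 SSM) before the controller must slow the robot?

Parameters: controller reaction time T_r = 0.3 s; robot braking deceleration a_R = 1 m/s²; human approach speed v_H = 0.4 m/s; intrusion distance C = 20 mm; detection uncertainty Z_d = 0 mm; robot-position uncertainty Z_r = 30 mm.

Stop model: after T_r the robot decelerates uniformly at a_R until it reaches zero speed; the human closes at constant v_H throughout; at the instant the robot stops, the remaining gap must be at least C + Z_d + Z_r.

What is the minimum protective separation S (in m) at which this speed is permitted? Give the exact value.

braking lasts T_s = (21/20)/1 = 1.0500 s
robot in T_r: 1.0500·0.3000 = 0.3150 m
robot covers 1.0500·1.0500 − ½·1.0000·1.0500² = 0.5513 m while stopping
person approaches 0.4000·(0.3000+1.0500) = 0.5400 m
C+Z_d+Z_r = 0.0200+0.0000+0.0300 = 0.0500 m
S_min ≈ 0.3150+0.5513+0.5400+0.0500  ⇒  S_min = 233/160 m

S_min = 233/160 m = 1.4563 m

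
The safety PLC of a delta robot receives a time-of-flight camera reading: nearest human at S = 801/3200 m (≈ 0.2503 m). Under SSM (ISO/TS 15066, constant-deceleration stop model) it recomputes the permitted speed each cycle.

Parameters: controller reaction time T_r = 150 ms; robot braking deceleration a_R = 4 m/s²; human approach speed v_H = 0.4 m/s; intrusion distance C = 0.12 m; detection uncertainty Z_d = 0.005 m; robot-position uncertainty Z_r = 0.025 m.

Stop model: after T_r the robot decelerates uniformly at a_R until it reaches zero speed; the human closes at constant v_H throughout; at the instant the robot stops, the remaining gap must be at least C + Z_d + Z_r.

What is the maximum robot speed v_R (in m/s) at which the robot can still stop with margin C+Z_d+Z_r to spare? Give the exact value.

collect terms ⇒ (1/8)·v_R² + (1/4)·v_R + (-129/3200) = 0
  disc = (1/4)² − 4·(1/8)·(-129/3200) = 529/6400 ; √disc = 23/80
  v_R = (−(1/4) + 23/80) / (2·(1/8)) = 3/20 m/s
check:
T_s = v_R/a_R = (3/20)/4 = 0.0375 s
robot in T_r: 0.1500·0.1500 = 0.0225 m
robot under decel: 0.1500²/(2·4.0000) = 0.0028 m
human over T_r+T_s: 0.4000·(0.1500+0.0375) = 0.0750 m
margins: 0.1200+0.0050+0.0250 = 0.1500 m
sum ≈ 0.0225+0.0028+0.0750+0.1500 ≈ 0.2503 m = S ✓

v_R_max = 3/20 m/s = 0.1500 m/s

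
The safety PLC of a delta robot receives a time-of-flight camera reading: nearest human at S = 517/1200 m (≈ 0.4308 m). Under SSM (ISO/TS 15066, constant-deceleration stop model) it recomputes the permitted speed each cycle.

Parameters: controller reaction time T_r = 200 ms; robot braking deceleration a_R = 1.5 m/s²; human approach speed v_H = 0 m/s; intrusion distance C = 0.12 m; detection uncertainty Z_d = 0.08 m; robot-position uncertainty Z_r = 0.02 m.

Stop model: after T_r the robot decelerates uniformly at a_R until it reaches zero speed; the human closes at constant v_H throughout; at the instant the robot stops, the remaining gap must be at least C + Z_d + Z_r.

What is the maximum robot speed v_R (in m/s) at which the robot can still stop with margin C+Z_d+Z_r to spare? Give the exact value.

v_R_max = 11/20 m/s = 0.5500 m/s

collect terms ⇒ (1/3)·v_R² + (1/5)·v_R + (-253/1200) = 0
  disc = (1/5)² − 4·(1/3)·(-253/1200) = 289/900 ; √disc = 17/30
  v_R = (−(1/5) + 17/30) / (2·(1/3)) = 11/20 m/s
check:
braking lasts T_s = (11/20)/(3/2) = 0.3667 s
reaction-phase robot travel = 0.5500·0.2000 = 0.1100 m
robot covers 0.5500·0.3667 − ½·1.5000·0.3667² = 0.1008 m while stopping
human over T_r+T_s: 0.0000·(0.2000+0.3667) = 0.0000 m
residual clearance needed = 0.1200+0.0800+0.0200 = 0.2200 m
sum ≈ 0.1100+0.1008+0.0000+0.2200 ≈ 0.4308 m = S ✓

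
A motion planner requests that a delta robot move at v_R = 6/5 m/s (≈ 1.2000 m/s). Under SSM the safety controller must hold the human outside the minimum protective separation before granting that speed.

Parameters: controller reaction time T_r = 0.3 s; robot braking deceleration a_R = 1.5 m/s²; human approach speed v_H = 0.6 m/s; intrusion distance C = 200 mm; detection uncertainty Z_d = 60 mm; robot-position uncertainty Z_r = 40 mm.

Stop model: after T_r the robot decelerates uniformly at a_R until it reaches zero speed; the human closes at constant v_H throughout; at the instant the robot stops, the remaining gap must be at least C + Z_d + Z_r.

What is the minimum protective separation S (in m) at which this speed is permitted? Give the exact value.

S_min = 9/5 m = 1.8000 m

T_s = v_R/a_R = (6/5)/(3/2) = 0.8000 s
robot in T_r: 1.2000·0.3000 = 0.3600 m
braking distance = 1.2000²/(2·1.5000) = 0.4800 m
human over T_r+T_s: 0.6000·(0.3000+0.8000) = 0.6600 m
C+Z_d+Z_r = 0.2000+0.0600+0.0400 = 0.3000 m
S_min ≈ 0.3600+0.4800+0.6600+0.3000  ⇒  S_min = 9/5 m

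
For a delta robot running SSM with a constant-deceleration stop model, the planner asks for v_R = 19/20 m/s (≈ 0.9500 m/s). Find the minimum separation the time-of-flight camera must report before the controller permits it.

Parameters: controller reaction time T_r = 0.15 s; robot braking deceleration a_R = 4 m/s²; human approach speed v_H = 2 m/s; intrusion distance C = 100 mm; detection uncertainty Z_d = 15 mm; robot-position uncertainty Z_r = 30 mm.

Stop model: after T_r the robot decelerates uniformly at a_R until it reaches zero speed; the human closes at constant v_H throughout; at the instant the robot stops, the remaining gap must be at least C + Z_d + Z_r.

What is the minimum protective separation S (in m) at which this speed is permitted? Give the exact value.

S_min = 3761/3200 m = 1.1753 m

stop time T_s = (19/20)/4 = 0.2375 s
robot in T_r: 0.9500·0.1500 = 0.1425 m
robot covers 0.9500·0.2375 − ½·4.0000·0.2375² = 0.1128 m while stopping
person approaches 2.0000·(0.1500+0.2375) = 0.7750 m
margins: 0.1000+0.0150+0.0300 = 0.1450 m
S_min ≈ 0.1425+0.1128+0.7750+0.1450  ⇒  S_min = 3761/3200 m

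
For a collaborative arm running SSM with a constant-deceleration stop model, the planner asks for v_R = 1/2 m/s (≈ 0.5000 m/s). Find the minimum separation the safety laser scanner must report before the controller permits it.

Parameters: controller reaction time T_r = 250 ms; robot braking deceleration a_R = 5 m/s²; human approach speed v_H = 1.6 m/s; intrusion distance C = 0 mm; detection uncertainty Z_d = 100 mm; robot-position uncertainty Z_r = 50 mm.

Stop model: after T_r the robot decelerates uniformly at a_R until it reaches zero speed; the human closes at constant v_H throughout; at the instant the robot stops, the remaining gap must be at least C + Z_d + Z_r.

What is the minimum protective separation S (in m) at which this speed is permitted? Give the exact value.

S_min = 43/50 m = 0.8600 m

T_s = v_R/a_R = (1/2)/5 = 0.1000 s
robot in T_r: 0.5000·0.2500 = 0.1250 m
robot covers 0.5000·0.1000 − ½·5.0000·0.1000² = 0.0250 m while stopping
human closes 1.6000·0.3500 = 0.5600 m
residual clearance needed = 0.0000+0.1000+0.0500 = 0.1500 m
S_min ≈ 0.1250+0.0250+0.5600+0.1500  ⇒  S_min = 43/50 m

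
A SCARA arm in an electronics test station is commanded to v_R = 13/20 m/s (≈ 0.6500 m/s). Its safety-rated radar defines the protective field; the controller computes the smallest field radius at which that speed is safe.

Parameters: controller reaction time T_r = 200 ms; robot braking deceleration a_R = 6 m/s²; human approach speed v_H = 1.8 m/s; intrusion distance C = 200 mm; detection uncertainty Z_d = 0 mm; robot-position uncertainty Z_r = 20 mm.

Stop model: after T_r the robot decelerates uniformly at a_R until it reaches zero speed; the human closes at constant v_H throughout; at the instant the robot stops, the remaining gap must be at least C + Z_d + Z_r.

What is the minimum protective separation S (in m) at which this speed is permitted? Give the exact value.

braking lasts T_s = (13/20)/6 = 0.1083 s
robot in T_r: 0.6500·0.2000 = 0.1300 m
robot covers 0.6500·0.1083 − ½·6.0000·0.1083² = 0.0352 m while stopping
human closes 1.8000·0.3083 = 0.5550 m
residual clearance needed = 0.2000+0.0000+0.0200 = 0.2200 m
S_min ≈ 0.1300+0.0352+0.5550+0.2200  ⇒  S_min = 4513/4800 m

S_min = 4513/4800 m = 0.9402 m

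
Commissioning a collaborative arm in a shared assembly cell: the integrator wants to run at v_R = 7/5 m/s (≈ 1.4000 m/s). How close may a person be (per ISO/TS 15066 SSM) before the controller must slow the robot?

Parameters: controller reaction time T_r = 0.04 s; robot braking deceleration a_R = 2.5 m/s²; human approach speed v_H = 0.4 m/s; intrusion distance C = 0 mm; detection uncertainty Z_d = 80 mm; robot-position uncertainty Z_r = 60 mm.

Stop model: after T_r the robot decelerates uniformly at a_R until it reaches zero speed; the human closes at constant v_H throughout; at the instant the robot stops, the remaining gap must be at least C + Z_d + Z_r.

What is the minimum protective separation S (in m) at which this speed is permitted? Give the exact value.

stop time T_s = (7/5)/(5/2) = 0.5600 s
reaction-phase robot travel = 1.4000·0.0400 = 0.0560 m
braking distance = 1.4000²/(2·2.5000) = 0.3920 m
human closes 0.4000·0.6000 = 0.2400 m
C+Z_d+Z_r = 0.0000+0.0800+0.0600 = 0.1400 m
S_min ≈ 0.0560+0.3920+0.2400+0.1400  ⇒  S_min = 207/250 m

S_min = 207/250 m = 0.8280 m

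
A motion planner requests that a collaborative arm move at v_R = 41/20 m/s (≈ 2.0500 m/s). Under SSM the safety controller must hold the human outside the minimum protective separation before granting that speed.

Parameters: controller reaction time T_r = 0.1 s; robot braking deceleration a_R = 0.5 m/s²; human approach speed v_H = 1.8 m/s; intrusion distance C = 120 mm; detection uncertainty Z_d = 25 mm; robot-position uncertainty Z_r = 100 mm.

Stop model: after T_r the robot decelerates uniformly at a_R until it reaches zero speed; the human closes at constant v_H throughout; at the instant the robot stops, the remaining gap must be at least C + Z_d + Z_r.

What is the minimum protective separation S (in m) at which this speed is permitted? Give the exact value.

S_min = 977/80 m = 12.2125 m

T_s = v_R/a_R = (41/20)/(1/2) = 4.1000 s
robot in T_r: 2.0500·0.1000 = 0.2050 m
braking distance = 2.0500²/(2·0.5000) = 4.2025 m
human closes 1.8000·4.2000 = 7.5600 m
residual clearance needed = 0.1200+0.0250+0.1000 = 0.2450 m
S_min ≈ 0.2050+4.2025+7.5600+0.2450  ⇒  S_min = 977/80 m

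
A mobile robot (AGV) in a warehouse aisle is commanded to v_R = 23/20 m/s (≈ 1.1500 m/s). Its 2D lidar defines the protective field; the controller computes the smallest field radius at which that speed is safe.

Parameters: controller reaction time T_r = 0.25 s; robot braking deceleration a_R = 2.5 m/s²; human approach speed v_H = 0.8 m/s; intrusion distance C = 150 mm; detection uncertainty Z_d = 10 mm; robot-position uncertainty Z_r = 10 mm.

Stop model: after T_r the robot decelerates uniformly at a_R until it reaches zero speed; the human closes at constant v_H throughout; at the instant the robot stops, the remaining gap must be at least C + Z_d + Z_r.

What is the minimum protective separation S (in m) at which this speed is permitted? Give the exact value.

S_min = 129/100 m = 1.2900 m

T_s = v_R/a_R = (23/20)/(5/2) = 0.4600 s
robot in T_r: 1.1500·0.2500 = 0.2875 m
robot under decel: 1.1500²/(2·2.5000) = 0.2645 m
person approaches 0.8000·(0.2500+0.4600) = 0.5680 m
residual clearance needed = 0.1500+0.0100+0.0100 = 0.1700 m
S_min ≈ 0.2875+0.2645+0.5680+0.1700  ⇒  S_min = 129/100 m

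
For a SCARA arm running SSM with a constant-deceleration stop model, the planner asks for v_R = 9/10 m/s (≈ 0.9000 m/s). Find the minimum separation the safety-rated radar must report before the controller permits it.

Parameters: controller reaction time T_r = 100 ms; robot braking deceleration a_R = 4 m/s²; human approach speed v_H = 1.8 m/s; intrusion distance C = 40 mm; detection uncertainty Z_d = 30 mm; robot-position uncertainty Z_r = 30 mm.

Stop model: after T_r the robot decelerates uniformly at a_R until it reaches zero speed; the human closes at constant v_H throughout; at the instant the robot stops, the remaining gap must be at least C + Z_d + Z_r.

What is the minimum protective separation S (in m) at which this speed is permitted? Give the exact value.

braking lasts T_s = (9/10)/4 = 0.2250 s
reaction-phase robot travel = 0.9000·0.1000 = 0.0900 m
braking distance = 0.9000²/(2·4.0000) = 0.1013 m
human over T_r+T_s: 1.8000·(0.1000+0.2250) = 0.5850 m
residual clearance needed = 0.0400+0.0300+0.0300 = 0.1000 m
S_min ≈ 0.0900+0.1013+0.5850+0.1000  ⇒  S_min = 701/800 m

S_min = 701/800 m = 0.8762 m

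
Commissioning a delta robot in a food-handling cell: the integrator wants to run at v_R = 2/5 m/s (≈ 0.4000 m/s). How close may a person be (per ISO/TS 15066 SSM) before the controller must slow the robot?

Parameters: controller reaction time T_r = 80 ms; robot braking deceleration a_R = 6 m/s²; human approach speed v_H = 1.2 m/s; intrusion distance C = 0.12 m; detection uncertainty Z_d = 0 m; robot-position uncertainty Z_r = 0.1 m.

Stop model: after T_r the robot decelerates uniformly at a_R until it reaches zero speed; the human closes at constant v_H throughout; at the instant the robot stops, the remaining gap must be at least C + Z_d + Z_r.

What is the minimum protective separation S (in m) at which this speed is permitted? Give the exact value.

stop time T_s = (2/5)/6 = 0.0667 s
reaction-phase robot travel = 0.4000·0.0800 = 0.0320 m
braking distance = 0.4000²/(2·6.0000) = 0.0133 m
person approaches 1.2000·(0.0800+0.0667) = 0.1760 m
margins: 0.1200+0.0000+0.1000 = 0.2200 m
S_min ≈ 0.0320+0.0133+0.1760+0.2200  ⇒  S_min = 331/750 m

S_min = 331/750 m = 0.4413 m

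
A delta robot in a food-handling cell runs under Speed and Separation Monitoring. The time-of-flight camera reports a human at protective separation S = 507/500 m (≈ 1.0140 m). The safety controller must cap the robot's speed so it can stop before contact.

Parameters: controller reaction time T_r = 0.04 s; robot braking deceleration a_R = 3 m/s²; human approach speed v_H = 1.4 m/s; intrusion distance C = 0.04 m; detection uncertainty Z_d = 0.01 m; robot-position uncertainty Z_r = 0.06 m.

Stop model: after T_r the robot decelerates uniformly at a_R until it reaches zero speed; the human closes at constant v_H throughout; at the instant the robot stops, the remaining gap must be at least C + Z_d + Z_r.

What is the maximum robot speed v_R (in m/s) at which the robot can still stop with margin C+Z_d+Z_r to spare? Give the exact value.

collect terms ⇒ (1/6)·v_R² + (38/75)·v_R + (-106/125) = 0
  disc = (38/75)² − 4·(1/6)·(-106/125) = 4624/5625 ; √disc = 68/75
  v_R = (−(38/75) + 68/75) / (2·(1/6)) = 6/5 m/s
check:
T_s = v_R/a_R = (6/5)/3 = 0.4000 s
reaction-phase robot travel = 1.2000·0.0400 = 0.0480 m
braking distance = 1.2000²/(2·3.0000) = 0.2400 m
human closes 1.4000·0.4400 = 0.6160 m
residual clearance needed = 0.0400+0.0100+0.0600 = 0.1100 m
sum ≈ 0.0480+0.2400+0.6160+0.1100 ≈ 1.0140 m = S ✓

v_R_max = 6/5 m/s = 1.2000 m/s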